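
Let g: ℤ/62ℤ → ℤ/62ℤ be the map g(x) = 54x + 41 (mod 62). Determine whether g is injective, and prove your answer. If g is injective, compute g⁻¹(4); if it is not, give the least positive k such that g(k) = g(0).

31

Recall: injectivity means: for all x_1, x_2 in the domain, g(x_1) = g(x_2) implies x_1 = x_2.
We have gcd(54, 62) = 2 > 1. Taking x_1 = 0 and x_2 = 31: g(0) = 41 and g(31) = 54·31 + 41 = 1715 ≡ 41 (mod 62).
So g(0) = g(31) while 0 ≠ 31, thus g is not injective.
Since g is not injective, we find the least positive k with g(k) = g(0): this means 54k ≡ 0 (mod 62), i.e. 62 ∣ 54k. Since gcd(54, 62) = 2, dividing through by 2 this holds exactly when 31 ∣ 27k, and as gcd(27, 31) = 1, exactly when 31 ∣ k.
The smallest positive such k is 31.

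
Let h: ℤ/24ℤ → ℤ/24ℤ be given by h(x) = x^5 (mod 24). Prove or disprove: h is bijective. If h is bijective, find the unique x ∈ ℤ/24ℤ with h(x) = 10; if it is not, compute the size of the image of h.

h(0) = 0^5 = 0.
h(6): Repeated squaring mod 24: 6^1 ≡ 6, 6^2 ≡ 6² = 36 ≡ 12, 6^4 ≡ 12² = 144 ≡ 0. Since 5 = 4 + 1, 6^5 ≡ 0·6: 0·6 = 0. So 6^5 ≡ 0 (mod 24).
So h(0) = h(6) = 0 while 0 ≠ 6, hence h is not injective, hence not bijective.
Since h is not bijective, we determine |image(h)|. Computing x^5 mod 24 for each x (by repeated squaring, reducing mod 24 at every step), the values h(0), h(1), …, h(23) are: 0, 1, 8, 3, 16, 5, 0, 7, 8, 9, 16, 11, 0, 13, 8, 15, 16, 17, 0, 19, 8, 21, 16, 23.
The distinct values are {0, 1, 3, 5, 7, 8, 9, 11, 13, 15, 16, 17, 19, 21, 23}; there are 15 of them.

15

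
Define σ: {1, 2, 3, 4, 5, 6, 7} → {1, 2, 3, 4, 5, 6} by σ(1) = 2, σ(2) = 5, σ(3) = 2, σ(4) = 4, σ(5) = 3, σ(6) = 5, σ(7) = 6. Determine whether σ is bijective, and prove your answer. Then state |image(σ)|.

5

σ(1) = 2 = σ(3) with 1 ≠ 3, so σ is not injective, hence not bijective.
The image of σ is {2, 3, 4, 5, 6}, which has 5 elements.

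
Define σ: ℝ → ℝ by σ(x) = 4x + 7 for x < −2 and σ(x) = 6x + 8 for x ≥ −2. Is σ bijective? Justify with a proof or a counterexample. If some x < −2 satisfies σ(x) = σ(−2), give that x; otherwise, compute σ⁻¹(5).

-11/4

Both pieces are strictly increasing (slopes 4 and 6), so each is injective on its own interval.
The left piece maps (−∞, −2) onto (−∞, −1); the right piece maps [−2, ∞) onto [−4, ∞).
These images overlap. In particular σ(−2) = −4 (right piece), and solving 4x + 7 = −4 on the left piece gives x = −11/4 < −2.
So σ(−11/4) = σ(−2) with −11/4 ≠ −2, and σ is not injective, hence not bijective. This x = −11/4 is the requested value below −2.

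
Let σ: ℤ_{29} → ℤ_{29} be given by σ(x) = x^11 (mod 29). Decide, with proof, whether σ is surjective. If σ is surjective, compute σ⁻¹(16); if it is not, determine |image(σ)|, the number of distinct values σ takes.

Since 29 is prime, the nonzero elements of ℤ_{29} form a cyclic group of order 28.
As gcd(11, 28) = 1, raising to the 11th power is a bijection on this group: if s^11 ≡ t^11 then (st^{−1})^11 = 1, and the only element of order dividing gcd(11, 28) = 1 is 1, so s = t.
With σ(0) = 0 this makes σ injective on all of ℤ_{29}, hence bijective (finite equal-size domain and codomain). In particular σ is surjective.
Since σ is surjective, we find the preimage of 16. The inverse of x ↦ x^11 on (ℤ_{29})^× is x ↦ x^23, because 11·23 = 253 = 9·28 + 1 ≡ 1 (mod 28) and x^{28} = 1 for x ≠ 0 (Fermat). So σ⁻¹(16) = 16^23 mod 29.
Repeated squaring mod 29: 16^1 ≡ 16, 16^2 ≡ 16² = 256 ≡ 24, 16^4 ≡ 24² = 576 ≡ 25, 16^8 ≡ 25² = 625 ≡ 16, 16^16 ≡ 16² = 256 ≡ 24. Since 23 = 16 + 4 + 2 + 1, 16^23 ≡ 24·25·24·16: 24·25 = 600 ≡ 20, then 20·24 = 480 ≡ 16, then 16·16 = 256 ≡ 24. So 16^23 ≡ 24 (mod 29).
Hence σ⁻¹(16) = 24.

24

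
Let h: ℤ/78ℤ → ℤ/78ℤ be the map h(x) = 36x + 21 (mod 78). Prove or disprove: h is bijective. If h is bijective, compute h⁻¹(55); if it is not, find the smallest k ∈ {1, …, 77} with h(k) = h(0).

We have gcd(36, 78) = 6 > 1. Taking s = 0 and t = 13: h(0) = 21 and h(13) = 36·13 + 21 = 489 ≡ 21 (mod 78).
So h(0) = h(13) while 0 ≠ 13, therefore h is not injective, hence not bijective.
Since h is not bijective, we find the least positive k with h(k) = h(0): this means 36k ≡ 0 (mod 78), i.e. 78 ∣ 36k. Since gcd(36, 78) = 6, dividing through by 6 this holds exactly when 13 ∣ 6k, and as gcd(6, 13) = 1, exactly when 13 ∣ k.
The smallest positive such k is 13.

13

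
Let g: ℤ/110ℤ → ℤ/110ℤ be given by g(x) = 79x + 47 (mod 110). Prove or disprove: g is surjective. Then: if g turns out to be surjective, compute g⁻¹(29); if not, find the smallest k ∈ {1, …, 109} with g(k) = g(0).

Since gcd(79, 110) = 1, 79 is invertible modulo 110. Euclid's algorithm: 110 = 1·79 + 31, 79 = 2·31 + 17, 31 = 1·17 + 14, 17 = 1·14 + 3, 14 = 4·3 + 2, 3 = 1·2 + 1; back-substituting gives 1 = 39·79 − 28·110, so 79⁻¹ ≡ 39 (mod 110).
For any y ∈ ℤ/110ℤ, x = 39(y − 47) mod 110 satisfies g(x) = 79·39(y − 47) + 47 ≡ y (since 79·39 ≡ 1 mod 110). So every y has a preimage.
So g is surjective.
Since g is surjective, we find g⁻¹(29): we need 79x ≡ 29 − 47 ≡ 92 (mod 110). Using 79⁻¹ = 39: x ≡ 39·92 = 3588 = 32·110 + 68, so x = 68.
Check: g(68) = 79·68 + 47 = 5419 = 49·110 + 29 ≡ 29 (mod 110).

68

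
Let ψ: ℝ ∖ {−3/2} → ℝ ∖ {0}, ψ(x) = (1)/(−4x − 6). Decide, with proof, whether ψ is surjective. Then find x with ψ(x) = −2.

-11/8

For any y ≠ 0, solving y(−4x − 6) = 1 for x gives a well-defined x ≠ −3/2. So ψ is surjective.
Solving ψ(x) = −2: cross-multiplying gives 1 = −2(−4x − 6), which rearranges to −8x = 11, so x = −11/8.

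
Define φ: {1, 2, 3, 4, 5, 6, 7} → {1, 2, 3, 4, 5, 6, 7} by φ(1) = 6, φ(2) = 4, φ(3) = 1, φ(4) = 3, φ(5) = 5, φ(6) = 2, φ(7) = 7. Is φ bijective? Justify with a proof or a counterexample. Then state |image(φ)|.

7

The values 6, 4, 1, 3, 5, 2, 7 are a permutation of {1, 2, 3, 4, 5, 6, 7}: each element appears exactly once.
So φ is injective and surjective, hence bijective.
The image of φ is {1, 2, 3, 4, 5, 6, 7}, which has 7 elements.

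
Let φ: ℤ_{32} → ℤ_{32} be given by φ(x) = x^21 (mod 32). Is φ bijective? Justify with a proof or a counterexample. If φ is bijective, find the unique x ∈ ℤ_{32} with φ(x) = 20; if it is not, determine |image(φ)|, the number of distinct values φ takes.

φ(0) = 0^21 = 0.
φ(2): Repeated squaring mod 32: 2^1 ≡ 2, 2^2 ≡ 2² = 4, 2^4 ≡ 4² = 16, 2^8 ≡ 16² = 256 ≡ 0, 2^16 ≡ 0² = 0. Since 21 = 16 + 4 + 1, 2^21 ≡ 0·16·2: 0·16 = 0, then 0·2 = 0. So 2^21 ≡ 0 (mod 32).
So φ(0) = φ(2) = 0 while 0 ≠ 2, hence φ is not injective, hence not bijective.
Since φ is not bijective, we determine |image(φ)|. Computing x^21 mod 32 for each x (by repeated squaring, reducing mod 32 at every step), the values φ(0), φ(1), …, φ(31) are: 0, 1, 0, 19, 0, 21, 0, 7, 0, 9, 0, 27, 0, 29, 0, 15, 0, 17, 0, 3, 0, 5, 0, 23, 0, 25, 0, 11, 0, 13, 0, 31.
The distinct values are {0, 1, 3, 5, 7, 9, 11, 13, 15, 17, 19, 21, 23, 25, 27, 29, 31}; there are 17 of them.

17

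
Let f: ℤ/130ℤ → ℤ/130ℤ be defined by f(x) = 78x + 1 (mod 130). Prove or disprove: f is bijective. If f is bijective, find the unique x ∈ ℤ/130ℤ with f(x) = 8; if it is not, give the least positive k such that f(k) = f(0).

5

Recall: injectivity means: for all s, t in the domain, f(s) = f(t) implies s = t.
We have gcd(78, 130) = 26 > 1. Taking s = 0 and t = 5: f(0) = 1 and f(5) = 78·5 + 1 = 391 ≡ 1 (mod 130).
So f(0) = f(5) while 0 ≠ 5, hence f is not injective, hence not bijective.
Since f is not bijective, we find the least positive k with f(k) = f(0): this means 78k ≡ 0 (mod 130), i.e. 130 ∣ 78k. Since gcd(78, 130) = 26, dividing through by 26 this holds exactly when 5 ∣ 3k, and as gcd(3, 5) = 1, exactly when 5 ∣ k.
The smallest positive such k is 5.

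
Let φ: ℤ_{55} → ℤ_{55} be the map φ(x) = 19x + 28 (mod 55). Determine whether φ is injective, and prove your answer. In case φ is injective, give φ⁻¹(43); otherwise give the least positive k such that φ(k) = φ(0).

50

Suppose φ(s) = φ(t) in ℤ_{55}. Then 19s + 28 ≡ 19t + 28 (mod 55), so 19(s − t) ≡ 0 (mod 55).
Since gcd(19, 55) = 1, 19 is invertible modulo 55, thus s − t ≡ 0 (mod 55), i.e. s = t.
So φ is injective.
We now compute 19⁻¹ mod 55 explicitly. Euclid's algorithm: 55 = 2·19 + 17, 19 = 1·17 + 2, 17 = 8·2 + 1; back-substituting gives 1 = 29·19 − 10·55, so 19⁻¹ ≡ 29 (mod 55).
Since φ is injective, we find φ⁻¹(43): we need 19x ≡ 43 − 28 ≡ 15 (mod 55). Using 19⁻¹ = 29: x ≡ 29·15 = 435 = 7·55 + 50, so x = 50.
Check: φ(50) = 19·50 + 28 = 978 = 17·55 + 43 ≡ 43 (mod 55).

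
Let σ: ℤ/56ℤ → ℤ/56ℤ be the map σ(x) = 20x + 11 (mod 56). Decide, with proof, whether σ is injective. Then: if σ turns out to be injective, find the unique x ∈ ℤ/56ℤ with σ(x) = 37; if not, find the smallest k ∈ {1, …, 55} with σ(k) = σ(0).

We have gcd(20, 56) = 4 > 1. Taking s = 0 and t = 14: σ(0) = 11 and σ(14) = 20·14 + 11 = 291 ≡ 11 (mod 56).
So σ(0) = σ(14) while 0 ≠ 14, hence σ is not injective.
Since σ is not injective, we find the least positive k with σ(k) = σ(0): this means 20k ≡ 0 (mod 56), i.e. 56 ∣ 20k. Since gcd(20, 56) = 4, dividing through by 4 this holds exactly when 14 ∣ 5k, and as gcd(5, 14) = 1, exactly when 14 ∣ k.
The smallest positive such k is 14.

14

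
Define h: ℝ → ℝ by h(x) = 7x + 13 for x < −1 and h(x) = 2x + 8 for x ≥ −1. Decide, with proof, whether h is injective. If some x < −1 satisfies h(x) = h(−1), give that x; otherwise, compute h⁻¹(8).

0

Both pieces are strictly increasing (slopes 7 and 2), so each is injective on its own interval.
The left piece maps (−∞, −1) onto (−∞, 6); the right piece maps [−1, ∞) onto [6, ∞).
These images are disjoint, so no value is attained by both pieces. Therefore h is injective.
Because the two images are disjoint, no x < −1 has h(x) = h(−1), so we compute h⁻¹(8): 8 lies in [6, ∞), so solve 2x + 8 = 8: x = (8 − 8)/2 = 0.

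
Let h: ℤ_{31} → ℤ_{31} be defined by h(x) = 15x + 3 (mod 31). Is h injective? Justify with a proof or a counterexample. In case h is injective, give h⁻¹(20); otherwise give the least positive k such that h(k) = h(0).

Recall: h is injective if h(a) = h(b) implies a = b.
If h(a) = h(b), then 15a ≡ 15b (mod 31). Because gcd(15, 31) = 1, we may cancel 15 to get a ≡ b (mod 31).
Therefore h is injective.
We now compute 15⁻¹ mod 31 explicitly. Euclid's algorithm: 31 = 2·15 + 1; back-substituting gives 1 = 29·15 − 14·31, so 15⁻¹ ≡ 29 (mod 31).
Since h is injective, we compute h⁻¹(20): solve 15x + 3 ≡ 20 (mod 31), i.e. 15x ≡ 17 (mod 31).
Multiplying by 15⁻¹ = 29 gives x ≡ 29·17 = 493 = 15·31 + 28 ≡ 28 (mod 31).
Check: h(28) = 15·28 + 3 = 423 = 13·31 + 20 ≡ 20 (mod 31).

28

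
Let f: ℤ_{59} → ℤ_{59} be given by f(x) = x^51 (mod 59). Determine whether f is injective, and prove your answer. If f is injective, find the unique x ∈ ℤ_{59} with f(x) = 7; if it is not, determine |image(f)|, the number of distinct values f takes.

Since 59 is prime, the nonzero elements of ℤ_{59} form a cyclic group of order 58.
As gcd(51, 58) = 1, raising to the 51st power is a bijection on this group: if s^51 ≡ t^51 then (st^{−1})^51 = 1, and the only element of order dividing gcd(51, 58) = 1 is 1, so s = t.
With f(0) = 0 this makes f injective on all of ℤ_{59}, hence bijective (finite equal-size domain and codomain). In particular f is injective.
Since f is injective, we find the preimage of 7. The inverse of x ↦ x^51 on (ℤ_{59})^× is x ↦ x^33, because 51·33 = 1683 = 29·58 + 1 ≡ 1 (mod 58) and x^{58} = 1 for x ≠ 0 (Fermat). So f⁻¹(7) = 7^33 mod 59.
Repeated squaring mod 59: 7^1 ≡ 7, 7^2 ≡ 7² = 49, 7^4 ≡ 49² = 2401 ≡ 41, 7^8 ≡ 41² = 1681 ≡ 29, 7^16 ≡ 29² = 841 ≡ 15, 7^32 ≡ 15² = 225 ≡ 48. Since 33 = 32 + 1, 7^33 ≡ 48·7: 48·7 = 336 ≡ 41. So 7^33 ≡ 41 (mod 59).
Hence f⁻¹(7) = 41.

41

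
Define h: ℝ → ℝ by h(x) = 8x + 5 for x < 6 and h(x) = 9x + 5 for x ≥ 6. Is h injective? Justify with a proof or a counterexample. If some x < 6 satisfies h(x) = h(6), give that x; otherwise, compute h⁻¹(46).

41/8

Both pieces are strictly increasing (slopes 8 and 9), so each is injective on its own interval.
The left piece maps (−∞, 6) onto (−∞, 53); the right piece maps [6, ∞) onto [59, ∞).
These images are disjoint, so no value is attained by both pieces. So h is injective.
Because the two images are disjoint, no x < 6 has h(x) = h(6), so we compute h⁻¹(46): 46 lies in (−∞, 53), so solve 8x + 5 = 46: x = (46 − 5)/8 = 41/8.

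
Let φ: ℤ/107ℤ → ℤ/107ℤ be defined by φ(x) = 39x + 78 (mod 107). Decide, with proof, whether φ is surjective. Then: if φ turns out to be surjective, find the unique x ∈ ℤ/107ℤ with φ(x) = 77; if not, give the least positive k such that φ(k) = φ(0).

By definition, φ is surjective if every y in the codomain equals φ(x) for some x in the domain.
Since gcd(39, 107) = 1, 39 is invertible modulo 107. Euclid's algorithm: 107 = 2·39 + 29, 39 = 1·29 + 10, 29 = 2·10 + 9, 10 = 1·9 + 1; back-substituting gives 1 = 11·39 − 4·107, so 39⁻¹ ≡ 11 (mod 107).
For any y ∈ ℤ/107ℤ, x = 11(y − 78) mod 107 satisfies φ(x) = 39·11(y − 78) + 78 ≡ y (since 39·11 ≡ 1 mod 107). So every y has a preimage.
So φ is surjective.
Since φ is surjective, we compute φ⁻¹(77): solve 39x + 78 ≡ 77 (mod 107), i.e. 39x ≡ 106 (mod 107).
Multiplying by 39⁻¹ = 11 gives x ≡ 11·106 = 1166 = 10·107 + 96 ≡ 96 (mod 107).
Check: φ(96) = 39·96 + 78 = 3822 = 35·107 + 77 ≡ 77 (mod 107).

96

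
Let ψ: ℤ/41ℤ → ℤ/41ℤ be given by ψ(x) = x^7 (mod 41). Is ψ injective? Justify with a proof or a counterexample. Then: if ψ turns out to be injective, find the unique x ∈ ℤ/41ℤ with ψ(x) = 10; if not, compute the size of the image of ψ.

Since 41 is prime, the nonzero elements of ℤ/41ℤ form a cyclic group of order 40.
As gcd(7, 40) = 1, raising to the 7th power is a bijection on this group: if a^7 ≡ b^7 then (ab^{−1})^7 = 1, and the only element of order dividing gcd(7, 40) = 1 is 1, so a = b.
With ψ(0) = 0 this makes ψ injective on all of ℤ/41ℤ, hence bijective (finite equal-size domain and codomain). In particular ψ is injective.
Since ψ is injective, we find the preimage of 10. The inverse of x ↦ x^7 on (ℤ/41ℤ)^× is x ↦ x^23, because 7·23 = 161 = 4·40 + 1 ≡ 1 (mod 40) and x^{40} = 1 for x ≠ 0 (Fermat). So ψ⁻¹(10) = 10^23 mod 41.
Repeated squaring mod 41: 10^1 ≡ 10, 10^2 ≡ 10² = 100 ≡ 18, 10^4 ≡ 18² = 324 ≡ 37, 10^8 ≡ 37² = 1369 ≡ 16, 10^16 ≡ 16² = 256 ≡ 10. Since 23 = 16 + 4 + 2 + 1, 10^23 ≡ 10·37·18·10: 10·37 = 370 ≡ 1, then 1·18 = 18, then 18·10 = 180 ≡ 16. So 10^23 ≡ 16 (mod 41).
Hence ψ⁻¹(10) = 16.

16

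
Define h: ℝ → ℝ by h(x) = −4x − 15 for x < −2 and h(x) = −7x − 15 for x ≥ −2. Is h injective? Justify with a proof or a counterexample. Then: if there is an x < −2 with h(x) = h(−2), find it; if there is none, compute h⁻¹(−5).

Both pieces are strictly decreasing (slopes −4 and −7), so each is injective on its own interval.
The left piece maps (−∞, −2) onto (−7, ∞); the right piece maps [−2, ∞) onto (−∞, −1].
These images overlap. In particular h(−2) = −1 (right piece), and solving −4x − 15 = −1 on the left piece gives x = −7/2 < −2.
So h(−7/2) = h(−2) with −7/2 ≠ −2, and h is not injective. This x = −7/2 is the requested value below −2.

-7/2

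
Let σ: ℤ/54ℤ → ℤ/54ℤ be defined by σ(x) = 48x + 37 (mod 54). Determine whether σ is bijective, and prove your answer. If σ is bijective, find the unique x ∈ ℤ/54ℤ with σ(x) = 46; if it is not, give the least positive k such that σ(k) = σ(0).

We have gcd(48, 54) = 6 > 1. Taking x_1 = 0 and x_2 = 9: σ(0) = 37 and σ(9) = 48·9 + 37 = 469 ≡ 37 (mod 54).
So σ(0) = σ(9) while 0 ≠ 9, so σ is not injective, hence not bijective.
Since σ is not bijective, we find the least positive k with σ(k) = σ(0): this means 48k ≡ 0 (mod 54), i.e. 54 ∣ 48k. Since gcd(48, 54) = 6, dividing through by 6 this holds exactly when 9 ∣ 8k, and as gcd(8, 9) = 1, exactly when 9 ∣ k.
The smallest positive such k is 9.

9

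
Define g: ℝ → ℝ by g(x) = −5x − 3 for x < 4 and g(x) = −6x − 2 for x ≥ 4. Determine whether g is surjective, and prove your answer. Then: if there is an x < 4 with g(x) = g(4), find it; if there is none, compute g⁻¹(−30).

Both pieces are strictly decreasing (slopes −5 and −6), so each is injective on its own interval.
The left piece maps (−∞, 4) onto (−23, ∞); the right piece maps [4, ∞) onto (−∞, −26].
The union (−23, ∞) ∪ (−∞, −26] omits the interval between −23 and −26; in particular −23 has no preimage. So g is not surjective.
Because the two images are disjoint, no x < 4 has g(x) = g(4), so we compute g⁻¹(−30): −30 lies in (−∞, −26], so solve −6x − 2 = −30: x = (−30 + 2)/(−6) = 14/3.

14/3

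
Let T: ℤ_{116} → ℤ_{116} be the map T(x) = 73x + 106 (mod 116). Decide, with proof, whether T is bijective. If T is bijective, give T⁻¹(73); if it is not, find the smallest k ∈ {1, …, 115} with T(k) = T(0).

79

If T(a) = T(b), then 73a ≡ 73b (mod 116). Because gcd(73, 116) = 1, we may cancel 73 to get a ≡ b (mod 116).
We now compute 73⁻¹ mod 116 explicitly. Euclid's algorithm: 116 = 1·73 + 43, 73 = 1·43 + 30, 43 = 1·30 + 13, 30 = 2·13 + 4, 13 = 3·4 + 1; back-substituting gives 1 = 89·73 − 56·116, so 73⁻¹ ≡ 89 (mod 116).
Then y ↦ 89(y − 106) is a two-sided inverse to T, so every y ∈ ℤ_{116} has a preimage.
Thus T is bijective.
Since T is bijective, we compute T⁻¹(73): solve 73x + 106 ≡ 73 (mod 116), i.e. 73x ≡ 83 (mod 116).
Multiplying by 73⁻¹ = 89 gives x ≡ 89·83 = 7387 = 63·116 + 79 ≡ 79 (mod 116).
Check: T(79) = 73·79 + 106 = 5873 = 50·116 + 73 ≡ 73 (mod 116).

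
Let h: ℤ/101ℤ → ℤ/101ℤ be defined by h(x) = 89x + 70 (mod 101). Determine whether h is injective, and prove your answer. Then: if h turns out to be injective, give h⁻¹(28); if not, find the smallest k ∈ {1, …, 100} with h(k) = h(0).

54

Suppose h(a) = h(b) in ℤ/101ℤ. Then 89a + 70 ≡ 89b + 70 (mod 101), therefore 89(a − b) ≡ 0 (mod 101).
Since gcd(89, 101) = 1, 89 is invertible modulo 101, thus a − b ≡ 0 (mod 101), i.e. a = b.
Hence h is injective.
We now compute 89⁻¹ mod 101 explicitly. Euclid's algorithm: 101 = 1·89 + 12, 89 = 7·12 + 5, 12 = 2·5 + 2, 5 = 2·2 + 1; back-substituting gives 1 = 42·89 − 37·101, so 89⁻¹ ≡ 42 (mod 101).
Since h is injective, we find h⁻¹(28): we need 89x ≡ 28 − 70 ≡ 59 (mod 101). Using 89⁻¹ = 42: x ≡ 42·59 = 2478 = 24·101 + 54, so x = 54.
Check: h(54) = 89·54 + 70 = 4876 = 48·101 + 28 ≡ 28 (mod 101).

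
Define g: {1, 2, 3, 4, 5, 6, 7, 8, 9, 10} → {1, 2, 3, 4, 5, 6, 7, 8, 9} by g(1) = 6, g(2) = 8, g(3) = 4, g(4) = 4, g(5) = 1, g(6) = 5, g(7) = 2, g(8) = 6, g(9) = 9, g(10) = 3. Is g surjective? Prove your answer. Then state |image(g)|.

8

No element maps to 7, so g is not surjective.
The image of g is {1, 2, 3, 4, 5, 6, 8, 9}, which has 8 elements.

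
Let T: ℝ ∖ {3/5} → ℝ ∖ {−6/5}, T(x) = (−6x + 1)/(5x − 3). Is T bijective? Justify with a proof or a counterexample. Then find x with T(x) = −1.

-2

Suppose T(u) = T(v). Cross-multiplying: (−6u + 1)(5v − 3) = (−6v + 1)(5u − 3).
Expanding both sides and cancelling the symmetric terms leaves 13·(u − v) = 0. Since 13 ≠ 0, u = v. Thus T is injective.
For any y ≠ −6/5, solving y(5x − 3) = −6x + 1 for x gives a well-defined x ≠ 3/5. So T is surjective.
Thus T is bijective.
Solving T(x) = −1: cross-multiplying gives −6x + 1 = −1(5x − 3), which rearranges to −1x = 2, so x = −2.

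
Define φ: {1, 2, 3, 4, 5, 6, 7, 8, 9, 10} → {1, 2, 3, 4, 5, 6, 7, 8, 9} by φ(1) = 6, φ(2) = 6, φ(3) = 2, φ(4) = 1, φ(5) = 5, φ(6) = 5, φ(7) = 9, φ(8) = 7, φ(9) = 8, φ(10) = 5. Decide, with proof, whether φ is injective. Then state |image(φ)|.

φ(1) = 6 = φ(2) with 1 ≠ 2, so φ is not injective.
The image of φ is {1, 2, 5, 6, 7, 8, 9}, which has 7 elements.

7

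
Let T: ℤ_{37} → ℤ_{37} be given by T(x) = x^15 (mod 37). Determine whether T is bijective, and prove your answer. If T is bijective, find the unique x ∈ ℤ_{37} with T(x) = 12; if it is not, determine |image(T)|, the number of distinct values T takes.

T(3): Repeated squaring mod 37: 3^1 ≡ 3, 3^2 ≡ 3² = 9, 3^4 ≡ 9² = 81 ≡ 7, 3^8 ≡ 7² = 49 ≡ 12. Since 15 = 8 + 4 + 2 + 1, 3^15 ≡ 12·7·9·3: 12·7 = 84 ≡ 10, then 10·9 = 90 ≡ 16, then 16·3 = 48 ≡ 11. So 3^15 ≡ 11 (mod 37).
T(4): Repeated squaring mod 37: 4^1 ≡ 4, 4^2 ≡ 4² = 16, 4^4 ≡ 16² = 256 ≡ 34, 4^8 ≡ 34² = 1156 ≡ 9. Since 15 = 8 + 4 + 2 + 1, 4^15 ≡ 9·34·16·4: 9·34 = 306 ≡ 10, then 10·16 = 160 ≡ 12, then 12·4 = 48 ≡ 11. So 4^15 ≡ 11 (mod 37).
So T(3) = T(4) = 11 while 3 ≠ 4, so T is not injective, hence not bijective.
Since T is not bijective, we determine |image(T)|. Computing x^15 mod 37 for each x (by repeated squaring, reducing mod 37 at every step), the values T(0), T(1), …, T(36) are: 0, 1, 23, 11, 11, 29, 31, 26, 31, 10, 1, 36, 10, 29, 6, 23, 10, 14, 8, 29, 23, 27, 14, 31, 8, 27, 1, 36, 27, 6, 11, 6, 8, 26, 26, 14, 36.
The distinct values are {0, 1, 6, 8, 10, 11, 14, 23, 26, 27, 29, 31, 36}; there are 13 of them.

13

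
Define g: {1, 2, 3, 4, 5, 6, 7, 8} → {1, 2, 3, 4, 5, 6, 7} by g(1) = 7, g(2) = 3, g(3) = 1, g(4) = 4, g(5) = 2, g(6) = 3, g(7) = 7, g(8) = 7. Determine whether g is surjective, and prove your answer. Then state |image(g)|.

No element maps to 5, so g is not surjective.
The image of g is {1, 2, 3, 4, 7}, which has 5 elements.

5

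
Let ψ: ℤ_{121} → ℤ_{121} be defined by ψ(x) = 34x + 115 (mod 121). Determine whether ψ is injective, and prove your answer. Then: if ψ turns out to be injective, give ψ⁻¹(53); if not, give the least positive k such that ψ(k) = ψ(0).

Recall that ψ is injective if ψ(s) = ψ(t) implies s = t.
If ψ(s) = ψ(t), then 34s ≡ 34t (mod 121). Because gcd(34, 121) = 1, we may cancel 34 to get s ≡ t (mod 121).
Therefore ψ is injective.
We now compute 34⁻¹ mod 121 explicitly. Euclid's algorithm: 121 = 3·34 + 19, 34 = 1·19 + 15, 19 = 1·15 + 4, 15 = 3·4 + 3, 4 = 1·3 + 1; back-substituting gives 1 = 89·34 − 25·121, so 34⁻¹ ≡ 89 (mod 121).
Since ψ is injective, we find ψ⁻¹(53): we need 34x ≡ 53 − 115 ≡ 59 (mod 121). Using 34⁻¹ = 89: x ≡ 89·59 = 5251 = 43·121 + 48, so x = 48.
Check: ψ(48) = 34·48 + 115 = 1747 = 14·121 + 53 ≡ 53 (mod 121).

48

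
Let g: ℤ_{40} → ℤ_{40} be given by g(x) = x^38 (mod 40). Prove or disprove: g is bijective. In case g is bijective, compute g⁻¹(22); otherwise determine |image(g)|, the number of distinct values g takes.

g(4): Repeated squaring mod 40: 4^1 ≡ 4, 4^2 ≡ 4² = 16, 4^4 ≡ 16² = 256 ≡ 16, 4^8 ≡ 16² = 256 ≡ 16, 4^16 ≡ 16² = 256 ≡ 16, 4^32 ≡ 16² = 256 ≡ 16. Since 38 = 32 + 4 + 2, 4^38 ≡ 16·16·16: 16·16 = 256 ≡ 16, then 16·16 = 256 ≡ 16. So 4^38 ≡ 16 (mod 40).
g(6): Repeated squaring mod 40: 6^1 ≡ 6, 6^2 ≡ 6² = 36, 6^4 ≡ 36² = 1296 ≡ 16, 6^8 ≡ 16² = 256 ≡ 16, 6^16 ≡ 16² = 256 ≡ 16, 6^32 ≡ 16² = 256 ≡ 16. Since 38 = 32 + 4 + 2, 6^38 ≡ 16·16·36: 16·16 = 256 ≡ 16, then 16·36 = 576 ≡ 16. So 6^38 ≡ 16 (mod 40).
So g(4) = g(6) = 16 while 4 ≠ 6, therefore g is not injective, hence not bijective.
Since g is not bijective, we determine |image(g)|. Computing x^38 mod 40 for each x (by repeated squaring, reducing mod 40 at every step), the values g(0), g(1), …, g(39) are: 0, 1, 24, 9, 16, 25, 16, 9, 24, 1, 0, 1, 24, 9, 16, 25, 16, 9, 24, 1, 0, 1, 24, 9, 16, 25, 16, 9, 24, 1, 0, 1, 24, 9, 16, 25, 16, 9, 24, 1.
The distinct values are {0, 1, 9, 16, 24, 25}; there are 6 of them.

6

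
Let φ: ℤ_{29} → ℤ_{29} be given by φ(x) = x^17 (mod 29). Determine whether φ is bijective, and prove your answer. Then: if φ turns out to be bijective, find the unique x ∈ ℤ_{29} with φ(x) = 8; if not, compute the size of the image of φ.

27

Since 29 is prime, the nonzero elements of ℤ_{29} form a cyclic group of order 28.
As gcd(17, 28) = 1, raising to the 17th power is a bijection on this group: if u^17 ≡ v^17 then (uv^{−1})^17 = 1, and the only element of order dividing gcd(17, 28) = 1 is 1, so u = v.
With φ(0) = 0 this makes φ injective on all of ℤ_{29}, hence bijective (finite equal-size domain and codomain). In particular φ is bijective.
Since φ is bijective, we find the preimage of 8. The inverse of x ↦ x^17 on (ℤ_{29})^× is x ↦ x^5, because 17·5 = 85 = 3·28 + 1 ≡ 1 (mod 28) and x^{28} = 1 for x ≠ 0 (Fermat). So φ⁻¹(8) = 8^5 mod 29.
Repeated squaring mod 29: 8^1 ≡ 8, 8^2 ≡ 8² = 64 ≡ 6, 8^4 ≡ 6² = 36 ≡ 7. Since 5 = 4 + 1, 8^5 ≡ 7·8: 7·8 = 56 ≡ 27. So 8^5 ≡ 27 (mod 29).
Hence φ⁻¹(8) = 27.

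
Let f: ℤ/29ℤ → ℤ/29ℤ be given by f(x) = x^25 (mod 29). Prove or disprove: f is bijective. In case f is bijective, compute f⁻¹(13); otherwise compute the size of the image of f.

Since 29 is prime, the nonzero elements of ℤ/29ℤ form a cyclic group of order 28.
As gcd(25, 28) = 1, raising to the 25th power is a bijection on this group: if a^25 ≡ b^25 then (ab^{−1})^25 = 1, and the only element of order dividing gcd(25, 28) = 1 is 1, so a = b.
With f(0) = 0 this makes f injective on all of ℤ/29ℤ, hence bijective (finite equal-size domain and codomain). In particular f is bijective.
Since f is bijective, we find the preimage of 13. The inverse of x ↦ x^25 on (ℤ/29ℤ)^× is x ↦ x^9, because 25·9 = 225 = 8·28 + 1 ≡ 1 (mod 28) and x^{28} = 1 for x ≠ 0 (Fermat). So f⁻¹(13) = 13^9 mod 29.
Repeated squaring mod 29: 13^1 ≡ 13, 13^2 ≡ 13² = 169 ≡ 24, 13^4 ≡ 24² = 576 ≡ 25, 13^8 ≡ 25² = 625 ≡ 16. Since 9 = 8 + 1, 13^9 ≡ 16·13: 16·13 = 208 ≡ 5. So 13^9 ≡ 5 (mod 29).
Hence f⁻¹(13) = 5.

5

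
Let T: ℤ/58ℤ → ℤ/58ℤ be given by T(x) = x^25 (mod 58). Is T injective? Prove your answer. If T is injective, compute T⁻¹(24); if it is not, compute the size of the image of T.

54

Computing x^25 mod 58 for each x (by repeated squaring, reducing mod 58 at every step), the values T(0), T(1), …, T(57) are: 0, 1, 40, 43, 34, 13, 38, 23, 26, 51, 56, 19, 12, 33, 50, 37, 54, 17, 10, 31, 36, 3, 6, 49, 16, 53, 44, 47, 28, 29, 30, 11, 14, 5, 42, 9, 52, 55, 22, 27, 48, 41, 4, 21, 8, 25, 46, 39, 2, 7, 32, 35, 20, 45, 24, 15, 18, 57.
Every element of ℤ/58ℤ appears exactly once in this list, so T is a bijection, and in particular injective.
Since T is injective, we read off the preimage of 24 from the same table: T(54) = 24, so T⁻¹(24) = 54.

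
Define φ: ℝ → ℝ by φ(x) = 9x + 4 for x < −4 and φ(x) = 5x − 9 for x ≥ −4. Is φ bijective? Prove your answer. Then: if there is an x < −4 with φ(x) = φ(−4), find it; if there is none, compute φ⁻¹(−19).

Both pieces are strictly increasing (slopes 9 and 5), so each is injective on its own interval.
The left piece maps (−∞, −4) onto (−∞, −32); the right piece maps [−4, ∞) onto [−29, ∞).
The images leave a gap (−32 has no preimage), so φ is not surjective, hence not bijective.
Because the two images are disjoint, no x < −4 has φ(x) = φ(−4), so we compute φ⁻¹(−19): −19 lies in [−29, ∞), so solve 5x − 9 = −19: x = (−19 + 9)/5 = −2.

-2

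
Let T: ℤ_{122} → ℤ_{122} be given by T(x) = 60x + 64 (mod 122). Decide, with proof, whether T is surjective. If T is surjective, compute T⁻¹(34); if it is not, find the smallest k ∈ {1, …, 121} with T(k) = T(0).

61

Recall that surjectivity means every element of the codomain has a preimage under T.
Since gcd(60, 122) = 2, we have 60x ≡ 0 (mod 2) for all x, so T(x) ≡ 0 (mod 2).
But 1 ≢ 0 (mod 2), so 1 ∈ ℤ_{122} has no preimage. Therefore T is not surjective.
Since T is not surjective, we find the least positive k with T(k) = T(0): this means 60k ≡ 0 (mod 122), i.e. 122 ∣ 60k. Since gcd(60, 122) = 2, dividing through by 2 this holds exactly when 61 ∣ 30k, and as gcd(30, 61) = 1, exactly when 61 ∣ k.
The smallest positive such k is 61.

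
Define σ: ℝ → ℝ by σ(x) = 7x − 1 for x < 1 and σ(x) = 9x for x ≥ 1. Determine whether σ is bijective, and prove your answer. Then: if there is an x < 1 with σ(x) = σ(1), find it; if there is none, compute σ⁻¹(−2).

-1/7

Both pieces are strictly increasing (slopes 7 and 9), so each is injective on its own interval.
The left piece maps (−∞, 1) onto (−∞, 6); the right piece maps [1, ∞) onto [9, ∞).
The images leave a gap (6 has no preimage), so σ is not surjective, hence not bijective.
Because the two images are disjoint, no x < 1 has σ(x) = σ(1), so we compute σ⁻¹(−2): −2 lies in (−∞, 6), so solve 7x − 1 = −2: x = (−2 + 1)/7 = −1/7.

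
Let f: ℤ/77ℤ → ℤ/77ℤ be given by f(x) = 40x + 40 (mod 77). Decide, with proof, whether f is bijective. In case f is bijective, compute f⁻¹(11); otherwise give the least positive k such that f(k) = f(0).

Recall that f is injective if f(x_1) = f(x_2) implies x_1 = x_2.
If f(x_1) = f(x_2), then 40x_1 ≡ 40x_2 (mod 77). Because gcd(40, 77) = 1, we may cancel 40 to get x_1 ≡ x_2 (mod 77).
We now compute 40⁻¹ mod 77 explicitly. Euclid's algorithm: 77 = 1·40 + 37, 40 = 1·37 + 3, 37 = 12·3 + 1; back-substituting gives 1 = 52·40 − 27·77, so 40⁻¹ ≡ 52 (mod 77).
For any y ∈ ℤ/77ℤ, x = 52(y − 40) mod 77 satisfies f(x) = 40·52(y − 40) + 40 ≡ y (since 40·52 ≡ 1 mod 77). So every y has a preimage.
Therefore f is bijective.
Since f is bijective, we compute f⁻¹(11): solve 40x + 40 ≡ 11 (mod 77), i.e. 40x ≡ 48 (mod 77).
Multiplying by 40⁻¹ = 52 gives x ≡ 52·48 = 2496 = 32·77 + 32 ≡ 32 (mod 77).
Check: f(32) = 40·32 + 40 = 1320 = 17·77 + 11 ≡ 11 (mod 77).

32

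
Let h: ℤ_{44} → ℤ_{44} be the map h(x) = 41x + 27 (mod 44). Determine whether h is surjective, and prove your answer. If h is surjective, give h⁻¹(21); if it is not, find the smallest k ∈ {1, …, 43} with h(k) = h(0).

2

By definition, h is surjective if every y in the codomain equals h(x) for some x in the domain.
Since gcd(41, 44) = 1, 41 is invertible modulo 44. Euclid's algorithm: 44 = 1·41 + 3, 41 = 13·3 + 2, 3 = 1·2 + 1; back-substituting gives 1 = 29·41 − 27·44, so 41⁻¹ ≡ 29 (mod 44).
Then y ↦ 29(y − 27) is a two-sided inverse to h, so every y ∈ ℤ_{44} has a preimage.
So h is surjective.
Since h is surjective, we find h⁻¹(21): we need 41x ≡ 21 − 27 ≡ 38 (mod 44). Using 41⁻¹ = 29: x ≡ 29·38 = 1102 = 25·44 + 2, so x = 2.
Check: h(2) = 41·2 + 27 = 109 = 2·44 + 21 ≡ 21 (mod 44).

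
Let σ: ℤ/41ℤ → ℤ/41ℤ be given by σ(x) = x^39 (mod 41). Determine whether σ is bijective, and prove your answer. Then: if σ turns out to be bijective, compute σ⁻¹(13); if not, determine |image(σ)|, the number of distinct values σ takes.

Since 41 is prime, the nonzero elements of ℤ/41ℤ form a cyclic group of order 40.
As gcd(39, 40) = 1, raising to the 39th power is a bijection on this group: if u^39 ≡ v^39 then (uv^{−1})^39 = 1, and the only element of order dividing gcd(39, 40) = 1 is 1, so u = v.
With σ(0) = 0 this makes σ injective on all of ℤ/41ℤ, hence bijective (finite equal-size domain and codomain). In particular σ is bijective.
Since σ is bijective, we find the preimage of 13. The inverse of x ↦ x^39 on (ℤ/41ℤ)^× is x ↦ x^39, because 39·39 = 1521 = 38·40 + 1 ≡ 1 (mod 40) and x^{40} = 1 for x ≠ 0 (Fermat). So σ⁻¹(13) = 13^39 mod 41.
Repeated squaring mod 41: 13^1 ≡ 13, 13^2 ≡ 13² = 169 ≡ 5, 13^4 ≡ 5² = 25, 13^8 ≡ 25² = 625 ≡ 10, 13^16 ≡ 10² = 100 ≡ 18, 13^32 ≡ 18² = 324 ≡ 37. Since 39 = 32 + 4 + 2 + 1, 13^39 ≡ 37·25·5·13: 37·25 = 925 ≡ 23, then 23·5 = 115 ≡ 33, then 33·13 = 429 ≡ 19. So 13^39 ≡ 19 (mod 41).
Hence σ⁻¹(13) = 19.

19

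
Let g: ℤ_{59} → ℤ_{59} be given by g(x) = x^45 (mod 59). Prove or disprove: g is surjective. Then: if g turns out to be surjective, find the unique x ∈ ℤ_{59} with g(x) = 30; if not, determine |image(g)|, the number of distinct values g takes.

40

Since 59 is prime, the nonzero elements of ℤ_{59} form a cyclic group of order 58.
As gcd(45, 58) = 1, raising to the 45th power is a bijection on this group: if x_1^45 ≡ x_2^45 then (x_1x_2^{−1})^45 = 1, and the only element of order dividing gcd(45, 58) = 1 is 1, so x_1 = x_2.
With g(0) = 0 this makes g injective on all of ℤ_{59}, hence bijective (finite equal-size domain and codomain). In particular g is surjective.
Since g is surjective, we find the preimage of 30. The inverse of x ↦ x^45 on (ℤ_{59})^× is x ↦ x^49, because 45·49 = 2205 = 38·58 + 1 ≡ 1 (mod 58) and x^{58} = 1 for x ≠ 0 (Fermat). So g⁻¹(30) = 30^49 mod 59.
Repeated squaring mod 59: 30^1 ≡ 30, 30^2 ≡ 30² = 900 ≡ 15, 30^4 ≡ 15² = 225 ≡ 48, 30^8 ≡ 48² = 2304 ≡ 3, 30^16 ≡ 3² = 9, 30^32 ≡ 9² = 81 ≡ 22. Since 49 = 32 + 16 + 1, 30^49 ≡ 22·9·30: 22·9 = 198 ≡ 21, then 21·30 = 630 ≡ 40. So 30^49 ≡ 40 (mod 59).
Hence g⁻¹(30) = 40.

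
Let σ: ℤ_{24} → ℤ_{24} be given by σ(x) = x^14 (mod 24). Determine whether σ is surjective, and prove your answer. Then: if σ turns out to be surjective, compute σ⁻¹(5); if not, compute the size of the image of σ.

σ(2): Repeated squaring mod 24: 2^1 ≡ 2, 2^2 ≡ 2² = 4, 2^4 ≡ 4² = 16, 2^8 ≡ 16² = 256 ≡ 16. Since 14 = 8 + 4 + 2, 2^14 ≡ 16·16·4: 16·16 = 256 ≡ 16, then 16·4 = 64 ≡ 16. So 2^14 ≡ 16 (mod 24).
σ(4): Repeated squaring mod 24: 4^1 ≡ 4, 4^2 ≡ 4² = 16, 4^4 ≡ 16² = 256 ≡ 16, 4^8 ≡ 16² = 256 ≡ 16. Since 14 = 8 + 4 + 2, 4^14 ≡ 16·16·16: 16·16 = 256 ≡ 16, then 16·16 = 256 ≡ 16. So 4^14 ≡ 16 (mod 24).
So σ(2) = σ(4) = 16 while 2 ≠ 4, therefore σ is not injective.
A non-injective map from the 24-element set ℤ_{24} to itself takes at most 23 distinct values, so it cannot be surjective. Thus σ is not surjective.
Since σ is not surjective, we determine |image(σ)|. Computing x^14 mod 24 for each x (by repeated squaring, reducing mod 24 at every step), the values σ(0), σ(1), …, σ(23) are: 0, 1, 16, 9, 16, 1, 0, 1, 16, 9, 16, 1, 0, 1, 16, 9, 16, 1, 0, 1, 16, 9, 16, 1.
The distinct values are {0, 1, 9, 16}; there are 4 of them.

4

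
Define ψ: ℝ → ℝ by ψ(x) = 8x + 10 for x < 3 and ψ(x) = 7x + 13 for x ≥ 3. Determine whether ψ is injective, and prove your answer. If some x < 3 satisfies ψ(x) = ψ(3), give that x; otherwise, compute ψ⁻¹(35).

22/7

Both pieces are strictly increasing (slopes 8 and 7), so each is injective on its own interval.
The left piece maps (−∞, 3) onto (−∞, 34); the right piece maps [3, ∞) onto [34, ∞).
These images are disjoint, so no value is attained by both pieces. Thus ψ is injective.
Because the two images are disjoint, no x < 3 has ψ(x) = ψ(3), so we compute ψ⁻¹(35): 35 lies in [34, ∞), so solve 7x + 13 = 35: x = (35 − 13)/7 = 22/7.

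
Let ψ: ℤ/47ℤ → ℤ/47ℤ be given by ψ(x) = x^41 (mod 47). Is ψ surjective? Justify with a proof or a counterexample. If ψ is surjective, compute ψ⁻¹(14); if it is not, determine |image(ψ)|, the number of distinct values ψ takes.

Since 47 is prime, the nonzero elements of ℤ/47ℤ form a cyclic group of order 46.
As gcd(41, 46) = 1, raising to the 41st power is a bijection on this group: if a^41 ≡ b^41 then (ab^{−1})^41 = 1, and the only element of order dividing gcd(41, 46) = 1 is 1, so a = b.
With ψ(0) = 0 this makes ψ injective on all of ℤ/47ℤ, hence bijective (finite equal-size domain and codomain). In particular ψ is surjective.
Since ψ is surjective, we find the preimage of 14. The inverse of x ↦ x^41 on (ℤ/47ℤ)^× is x ↦ x^9, because 41·9 = 369 = 8·46 + 1 ≡ 1 (mod 46) and x^{46} = 1 for x ≠ 0 (Fermat). So ψ⁻¹(14) = 14^9 mod 47.
Repeated squaring mod 47: 14^1 ≡ 14, 14^2 ≡ 14² = 196 ≡ 8, 14^4 ≡ 8² = 64 ≡ 17, 14^8 ≡ 17² = 289 ≡ 7. Since 9 = 8 + 1, 14^9 ≡ 7·14: 7·14 = 98 ≡ 4. So 14^9 ≡ 4 (mod 47).
Hence ψ⁻¹(14) = 4.

4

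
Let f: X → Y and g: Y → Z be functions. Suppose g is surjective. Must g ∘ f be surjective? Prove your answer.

not surjective

No. Take X = {1}, Y = Z = {1, 2, 3, 4}, f(1) = 1, and g = identity (surjective).
Then (g ∘ f)(1) = 1, and 4 ∈ Z has no preimage under g ∘ f, so g ∘ f is not surjective.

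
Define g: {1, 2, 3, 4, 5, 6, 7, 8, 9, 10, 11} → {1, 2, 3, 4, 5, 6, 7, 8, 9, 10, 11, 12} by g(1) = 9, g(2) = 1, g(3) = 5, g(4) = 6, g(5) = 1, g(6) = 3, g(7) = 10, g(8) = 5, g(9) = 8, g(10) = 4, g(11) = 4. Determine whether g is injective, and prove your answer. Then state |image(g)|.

8

g(2) = 1 = g(5) with 2 ≠ 5, so g is not injective.
The image of g is {1, 3, 4, 5, 6, 8, 9, 10}, which has 8 elements.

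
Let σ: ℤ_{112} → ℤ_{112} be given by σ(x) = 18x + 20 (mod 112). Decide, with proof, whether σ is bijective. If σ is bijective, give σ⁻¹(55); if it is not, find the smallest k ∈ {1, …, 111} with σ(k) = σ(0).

56

Recall that σ is injective if σ(x_1) = σ(x_2) implies x_1 = x_2.
We have gcd(18, 112) = 2 > 1. Taking x_1 = 0 and x_2 = 56: σ(0) = 20 and σ(56) = 18·56 + 20 = 1028 ≡ 20 (mod 112).
So σ(0) = σ(56) while 0 ≠ 56, hence σ is not injective, hence not bijective.
Since σ is not bijective, we find the least positive k with σ(k) = σ(0): this means 18k ≡ 0 (mod 112), i.e. 112 ∣ 18k. Since gcd(18, 112) = 2, dividing through by 2 this holds exactly when 56 ∣ 9k, and as gcd(9, 56) = 1, exactly when 56 ∣ k.
The smallest positive such k is 56.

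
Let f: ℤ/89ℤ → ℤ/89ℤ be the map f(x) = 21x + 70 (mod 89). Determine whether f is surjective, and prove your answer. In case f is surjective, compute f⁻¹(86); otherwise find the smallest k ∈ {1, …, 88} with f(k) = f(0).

Since gcd(21, 89) = 1, 21 is invertible modulo 89. Euclid's algorithm: 89 = 4·21 + 5, 21 = 4·5 + 1; back-substituting gives 1 = 17·21 − 4·89, so 21⁻¹ ≡ 17 (mod 89).
Then y ↦ 17(y − 70) is a two-sided inverse to f, so every y ∈ ℤ/89ℤ has a preimage.
Thus f is surjective.
Since f is surjective, we compute f⁻¹(86): solve 21x + 70 ≡ 86 (mod 89), i.e. 21x ≡ 16 (mod 89).
Multiplying by 21⁻¹ = 17 gives x ≡ 17·16 = 272 = 3·89 + 5 ≡ 5 (mod 89).
Check: f(5) = 21·5 + 70 = 175 = 1·89 + 86 ≡ 86 (mod 89).

5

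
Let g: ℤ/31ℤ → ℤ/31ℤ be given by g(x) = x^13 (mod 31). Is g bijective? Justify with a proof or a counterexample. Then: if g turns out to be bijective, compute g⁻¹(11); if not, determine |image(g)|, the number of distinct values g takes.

13

Since 31 is prime, the nonzero elements of ℤ/31ℤ form a cyclic group of order 30.
As gcd(13, 30) = 1, raising to the 13th power is a bijection on this group: if x_1^13 ≡ x_2^13 then (x_1x_2^{−1})^13 = 1, and the only element of order dividing gcd(13, 30) = 1 is 1, so x_1 = x_2.
With g(0) = 0 this makes g injective on all of ℤ/31ℤ, hence bijective (finite equal-size domain and codomain). In particular g is bijective.
Since g is bijective, we find the preimage of 11. The inverse of x ↦ x^13 on (ℤ/31ℤ)^× is x ↦ x^7, because 13·7 = 91 = 3·30 + 1 ≡ 1 (mod 30) and x^{30} = 1 for x ≠ 0 (Fermat). So g⁻¹(11) = 11^7 mod 31.
Repeated squaring mod 31: 11^1 ≡ 11, 11^2 ≡ 11² = 121 ≡ 28, 11^4 ≡ 28² = 784 ≡ 9. Since 7 = 4 + 2 + 1, 11^7 ≡ 9·28·11: 9·28 = 252 ≡ 4, then 4·11 = 44 ≡ 13. So 11^7 ≡ 13 (mod 31).
Hence g⁻¹(11) = 13.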